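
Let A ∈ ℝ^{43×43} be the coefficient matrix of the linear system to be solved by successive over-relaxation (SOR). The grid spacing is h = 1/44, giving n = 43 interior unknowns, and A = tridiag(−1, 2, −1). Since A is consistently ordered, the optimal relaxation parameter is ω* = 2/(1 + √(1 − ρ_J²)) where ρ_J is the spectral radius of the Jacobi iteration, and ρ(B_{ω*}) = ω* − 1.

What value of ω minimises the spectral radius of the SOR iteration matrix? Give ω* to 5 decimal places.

spectrum of D⁻¹(L+U) = {cos(kπ/44) : 1≤k≤43}; ρ_J = cos(π/44) = 0.99745.
√(1−ρ_J²) simplifies to sin(π/44) = 0.071339.
ω* = 2 / (1 + 0.071339) = 2 / 1.071339 ≈ 1.86682.
ρ(B_{ω*}) = ω*−1 = 0.86682

ω* = 1.86682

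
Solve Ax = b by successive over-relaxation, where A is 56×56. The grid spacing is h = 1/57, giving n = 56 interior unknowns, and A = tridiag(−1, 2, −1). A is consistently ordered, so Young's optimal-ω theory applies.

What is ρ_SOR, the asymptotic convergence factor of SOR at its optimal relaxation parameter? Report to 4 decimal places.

ρ_SOR = 0.8956

With n=56, ρ(Jacobi) = cos(π/57) = 0.9985.
√(1−ρ_J²) simplifies to sin(π/57) = 0.05509.
Then 2/(1+√(1−ρ_J²)) = 2/(1+0.05509); ω* = 2/1.05509 = 1.8956.
ρ_SOR = ω* − 1 ≈ 0.8956.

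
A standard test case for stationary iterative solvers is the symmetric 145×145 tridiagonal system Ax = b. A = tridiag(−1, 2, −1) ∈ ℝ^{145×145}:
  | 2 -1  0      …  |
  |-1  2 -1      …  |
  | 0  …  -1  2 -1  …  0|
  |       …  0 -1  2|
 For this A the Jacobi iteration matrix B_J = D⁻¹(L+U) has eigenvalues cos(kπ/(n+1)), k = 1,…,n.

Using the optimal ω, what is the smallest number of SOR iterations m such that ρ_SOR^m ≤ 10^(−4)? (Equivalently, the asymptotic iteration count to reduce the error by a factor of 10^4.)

m = 215

½·tridiag(1,0,1) at n=145: λ_k = cos(kπ/146); max |λ| at k=1 ⇒ ρ_J = cos(π/146) ≈ 0.9997685.
√(1−ρ_J²) = |sin(π/146)| = 0.0215161
ω* = 2 / (1 + 0.0215161) = 2 / 1.0215161 ≈ 1.9578742.
ρ_SOR = ω* − 1 ≈ 0.9578742.
m ≥ 4·ln10 / (−ln 0.9578742) = 214.001; smallest integer m = 215.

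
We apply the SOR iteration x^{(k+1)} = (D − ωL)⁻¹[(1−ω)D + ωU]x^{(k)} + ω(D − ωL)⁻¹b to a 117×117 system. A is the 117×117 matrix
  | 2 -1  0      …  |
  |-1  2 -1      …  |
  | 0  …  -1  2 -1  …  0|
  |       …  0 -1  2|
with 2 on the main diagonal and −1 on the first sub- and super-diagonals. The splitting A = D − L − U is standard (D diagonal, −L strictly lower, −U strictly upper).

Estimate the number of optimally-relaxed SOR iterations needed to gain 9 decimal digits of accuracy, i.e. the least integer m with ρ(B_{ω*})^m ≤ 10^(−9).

[ρ_J] n=117: ρ(B_J) = cos(π/(n+1)) = cos(π/118) = 0.9996456.
root = sin(π/118) = 0.0266205  (since 1−cos² = sin²).
Young: ω* = 2/(1+√(1−ρ_J²)) = 2/(1+0.0266205) = 2/1.0266205 = 1.9481396.
ρ_SOR = ω* − 1 = 1.9481396 − 1 = 0.9481396.
9·ln10 = 20.7233; −ln(0.9481396) = 0.0532535; m = ⌈20.7233/0.0532535⌉ = ⌈389.144⌉ = 390.

m = 390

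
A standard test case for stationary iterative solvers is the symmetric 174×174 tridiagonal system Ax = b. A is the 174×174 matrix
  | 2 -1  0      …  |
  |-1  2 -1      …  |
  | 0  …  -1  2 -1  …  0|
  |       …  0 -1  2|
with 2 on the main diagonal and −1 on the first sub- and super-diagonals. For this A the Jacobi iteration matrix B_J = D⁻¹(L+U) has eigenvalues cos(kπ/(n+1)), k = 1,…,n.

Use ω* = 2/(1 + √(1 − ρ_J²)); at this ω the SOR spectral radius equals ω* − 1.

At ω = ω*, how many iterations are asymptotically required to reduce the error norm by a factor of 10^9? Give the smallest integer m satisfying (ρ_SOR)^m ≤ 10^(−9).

m = 578

With n=174, ρ(Jacobi) = cos(π/175) = 0.9998389.
√(1−ρ_J²) = |sin(π/175)| = 0.0179510
So ω* = 2/1.0179510 = 1.9647311 (Young).
ρ_SOR = ω* − 1 ≈ 0.9647311.
(0.9647311)^m ≤ 10^{−9}  ⇒  m·ln(0.9647311) ≤ −9·ln10  ⇒  m ≥ 577.156  ⇒  m = 578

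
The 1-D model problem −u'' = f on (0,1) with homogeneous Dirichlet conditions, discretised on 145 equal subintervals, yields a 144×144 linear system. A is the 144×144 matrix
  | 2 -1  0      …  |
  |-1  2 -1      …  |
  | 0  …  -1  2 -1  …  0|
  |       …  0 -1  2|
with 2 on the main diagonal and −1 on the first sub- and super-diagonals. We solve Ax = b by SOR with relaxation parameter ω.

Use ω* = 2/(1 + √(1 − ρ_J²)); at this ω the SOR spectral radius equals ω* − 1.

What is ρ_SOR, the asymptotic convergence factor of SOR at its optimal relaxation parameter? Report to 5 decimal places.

ρ_SOR = 0.95759

[ρ_J] n=144: ρ(B_J) = cos(π/(n+1)) = cos(π/145) = 0.99977.
root = sin(π/145) = 0.021664  (since 1−cos² = sin²).
Then 2/(1+√(1−ρ_J²)) = 2/(1+0.021664); ω* = 2/1.021664 = 1.95759.
and ρ(B_{ω*}) = 1.95759 − 1 = 0.95759.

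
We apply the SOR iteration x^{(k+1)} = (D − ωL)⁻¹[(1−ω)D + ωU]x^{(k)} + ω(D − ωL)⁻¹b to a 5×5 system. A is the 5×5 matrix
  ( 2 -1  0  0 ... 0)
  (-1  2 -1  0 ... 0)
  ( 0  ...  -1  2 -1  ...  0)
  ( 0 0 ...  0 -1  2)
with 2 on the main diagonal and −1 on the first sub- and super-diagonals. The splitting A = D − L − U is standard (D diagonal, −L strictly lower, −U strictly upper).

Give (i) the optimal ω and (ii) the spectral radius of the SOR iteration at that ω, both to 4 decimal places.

B_J for the 5×5 system has eigenvalues cos(kπ/6); ρ_J = cos(π/6) = 0.8660.
√(1 − cos²(π/6)) = sin(π/6) ≈ 0.50000.
ω* = 2 / (1 + 0.50000) = 2 / 1.50000 ≈ 1.3333.
ρ_SOR = ω* − 1 ≈ 0.3333.

ω* = 1.3333, ρ_SOR = 0.3333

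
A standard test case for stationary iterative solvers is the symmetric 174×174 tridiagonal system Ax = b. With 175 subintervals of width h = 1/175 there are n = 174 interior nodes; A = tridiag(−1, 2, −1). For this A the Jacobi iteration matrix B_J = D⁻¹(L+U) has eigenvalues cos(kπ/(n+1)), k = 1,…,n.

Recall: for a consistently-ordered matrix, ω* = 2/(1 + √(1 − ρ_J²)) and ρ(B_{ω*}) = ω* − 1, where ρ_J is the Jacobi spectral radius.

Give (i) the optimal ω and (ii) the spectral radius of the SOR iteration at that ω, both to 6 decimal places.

ρ_J = max_k |cos(kπ/175)| = cos(π/175) = 0.999839
1 − cos²(π/175) = sin²(π/175) ⇒ √(1−ρ_J²) = sin(π/175) = 0.0179510.
Young: ω* = 2/(1+√(1−ρ_J²)) = 2/(1+0.0179510) = 2/1.0179510 = 1.964731.
Hence ρ(B_{ω*}) = 1.964731 − 1 = 0.964731.

ω* = 1.964731, ρ_SOR = 0.964731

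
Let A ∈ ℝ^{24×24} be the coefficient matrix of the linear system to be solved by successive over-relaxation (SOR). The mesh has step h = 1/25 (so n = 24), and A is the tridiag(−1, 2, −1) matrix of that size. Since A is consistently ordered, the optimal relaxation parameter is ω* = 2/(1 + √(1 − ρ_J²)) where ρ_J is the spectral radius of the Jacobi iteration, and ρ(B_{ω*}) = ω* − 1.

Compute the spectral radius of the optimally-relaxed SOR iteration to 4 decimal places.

ρ_SOR = 0.7773

With n=24, ρ(Jacobi) = cos(π/25) = 0.9921.
1 − cos²(π/25) = sin²(π/25) ⇒ √(1−ρ_J²) = sin(π/25) = 0.12533.
ω* = 2/(1+0.12533) = 1.7773
[ρ_SOR] ω* − 1 = 0.7773.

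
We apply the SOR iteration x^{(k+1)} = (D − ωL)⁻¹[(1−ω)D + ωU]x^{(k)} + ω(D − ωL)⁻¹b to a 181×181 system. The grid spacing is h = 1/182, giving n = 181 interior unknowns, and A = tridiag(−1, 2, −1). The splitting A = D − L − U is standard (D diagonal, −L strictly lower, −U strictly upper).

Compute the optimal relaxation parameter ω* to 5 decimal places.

ω* = 1.96606

[ρ_J] n=181: ρ(B_J) = cos(π/(n+1)) = cos(π/182) = 0.99985.
root = sin(π/182) = 0.017261  (since 1−cos² = sin²).
ω* = 2/(1+0.017261) = 1.96606
and ρ(B_{ω*}) = 1.96606 − 1 = 0.96606.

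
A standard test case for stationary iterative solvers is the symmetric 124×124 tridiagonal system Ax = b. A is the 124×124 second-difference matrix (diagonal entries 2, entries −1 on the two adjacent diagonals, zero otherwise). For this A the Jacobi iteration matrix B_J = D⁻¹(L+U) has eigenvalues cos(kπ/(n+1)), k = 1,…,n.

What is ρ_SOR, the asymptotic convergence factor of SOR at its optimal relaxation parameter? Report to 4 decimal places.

ρ_SOR = 0.9510

spectrum of D⁻¹(L+U) = {cos(kπ/125) : 1≤k≤124}; ρ_J = cos(π/125) = 0.9997.
√(1 − cos²(π/125)) = sin(π/125) ≈ 0.02513.
[ω*] 2 ÷ (1 + 0.02513) = 2 ÷ 1.02513 = 1.9510.
ρ_SOR = ω* − 1 ≈ 0.9510.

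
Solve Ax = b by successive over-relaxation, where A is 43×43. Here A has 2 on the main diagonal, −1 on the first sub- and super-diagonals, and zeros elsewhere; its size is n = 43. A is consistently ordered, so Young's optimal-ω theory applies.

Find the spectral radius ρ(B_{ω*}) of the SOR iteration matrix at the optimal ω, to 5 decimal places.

ρ_J = max_k |cos(kπ/44)| = cos(π/44) = 0.99745
1 − cos²(π/44) = sin²(π/44) ⇒ √(1−ρ_J²) = sin(π/44) = 0.071339.
Young: ω* = 2/(1+√(1−ρ_J²)) = 2/(1+0.071339) = 2/1.071339 = 1.86682.
ρ_SOR = ω* − 1 = 1.86682 − 1 = 0.86682.

ρ_SOR = 0.86682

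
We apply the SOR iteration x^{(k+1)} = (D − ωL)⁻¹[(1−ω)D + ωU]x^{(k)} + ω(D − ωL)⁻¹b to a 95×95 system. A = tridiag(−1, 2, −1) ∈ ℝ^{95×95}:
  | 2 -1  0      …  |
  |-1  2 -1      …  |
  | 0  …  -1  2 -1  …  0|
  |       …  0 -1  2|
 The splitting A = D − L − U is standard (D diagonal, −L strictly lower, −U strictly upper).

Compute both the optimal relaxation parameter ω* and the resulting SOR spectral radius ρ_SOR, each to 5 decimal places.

spectrum of D⁻¹(L+U) = {cos(kπ/96) : 1≤k≤95}; ρ_J = cos(π/96) = 0.99946.
√(1 − cos²(π/96)) = sin(π/96) ≈ 0.032719.
ω* = 2 / (1 + 0.032719) = 2 / 1.032719 ≈ 1.93664.
ρ_SOR = ω* − 1 = 1.93664 − 1 = 0.93664.

ω* = 1.93664, ρ_SOR = 0.93664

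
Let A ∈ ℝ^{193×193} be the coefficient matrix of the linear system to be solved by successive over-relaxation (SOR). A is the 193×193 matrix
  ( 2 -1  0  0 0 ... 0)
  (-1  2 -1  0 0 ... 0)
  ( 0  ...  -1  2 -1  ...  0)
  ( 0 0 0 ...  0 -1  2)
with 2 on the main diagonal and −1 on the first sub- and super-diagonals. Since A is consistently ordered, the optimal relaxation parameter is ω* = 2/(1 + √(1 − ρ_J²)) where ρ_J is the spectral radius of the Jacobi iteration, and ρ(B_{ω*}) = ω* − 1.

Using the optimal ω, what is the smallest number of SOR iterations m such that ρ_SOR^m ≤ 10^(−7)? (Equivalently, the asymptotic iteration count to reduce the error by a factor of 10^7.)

m = 498

spectrum of D⁻¹(L+U) = {cos(kπ/194) : 1≤k≤193}; ρ_J = cos(π/194) = 0.9998689.
√(1 − cos²(π/194)) = sin(π/194) ≈ 0.0161931.
Young: ω* = 2/(1+√(1−ρ_J²)) = 2/(1+0.0161931) = 2/1.0161931 = 1.9681299.
At ω = 1.9681299 every |λ(B_ω)| = ω−1, so ρ_SOR = 0.9681299.
m ≥ 7·ln10 / (−ln 0.9681299) = 497.641; smallest integer m = 498.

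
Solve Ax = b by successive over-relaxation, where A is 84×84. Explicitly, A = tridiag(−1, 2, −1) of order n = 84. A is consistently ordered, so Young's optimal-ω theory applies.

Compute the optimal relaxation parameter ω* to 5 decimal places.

½·tridiag(1,0,1) at n=84: λ_k = cos(kπ/85); max |λ| at k=1 ⇒ ρ_J = cos(π/85) ≈ 0.99932.
√(1−ρ_J²) simplifies to sin(π/85) = 0.036951.
ω* = 2/(1 + 0.036951) = 2/1.036951 = 1.92873.
ρ_SOR = ω* − 1 ≈ 0.92873.

ω* = 1.92873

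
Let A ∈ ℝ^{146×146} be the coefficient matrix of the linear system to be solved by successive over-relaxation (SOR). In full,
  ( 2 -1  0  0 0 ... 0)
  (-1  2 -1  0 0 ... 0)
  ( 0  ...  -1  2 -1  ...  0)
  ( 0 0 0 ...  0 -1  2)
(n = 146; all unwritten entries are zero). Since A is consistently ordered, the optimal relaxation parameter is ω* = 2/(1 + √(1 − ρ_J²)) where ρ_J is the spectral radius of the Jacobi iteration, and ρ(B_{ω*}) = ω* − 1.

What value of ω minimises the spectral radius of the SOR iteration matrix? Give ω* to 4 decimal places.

½·tridiag(1,0,1) at n=146: λ_k = cos(kπ/147); max |λ| at k=1 ⇒ ρ_J = cos(π/147) ≈ 0.9998.
root = sin(π/147) = 0.02137  (since 1−cos² = sin²).
ω* = 2 / (1 + 0.02137) = 2 / 1.02137 ≈ 1.9582.
Hence ρ(B_{ω*}) = 1.9582 − 1 = 0.9582.

ω* = 1.9582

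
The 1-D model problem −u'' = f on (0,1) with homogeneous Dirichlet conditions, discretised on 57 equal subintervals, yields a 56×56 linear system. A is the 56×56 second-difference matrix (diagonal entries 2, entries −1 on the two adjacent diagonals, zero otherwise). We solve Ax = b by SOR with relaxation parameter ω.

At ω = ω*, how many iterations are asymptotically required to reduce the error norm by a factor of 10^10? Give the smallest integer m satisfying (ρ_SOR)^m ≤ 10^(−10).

[ρ_J] n=56: ρ(B_J) = cos(π/(n+1)) = cos(π/57) = 0.9984815.
1 − cos²(π/57) = sin²(π/57) ⇒ √(1−ρ_J²) = sin(π/57) = 0.0550878.
ω* = 2 / (1 + 0.0550878) = 2 / 1.0550878 ≈ 1.8955768.
Hence ρ(B_{ω*}) = 1.8955768 − 1 = 0.8955768.
m ≥ 10·ln10 / (−ln 0.8955768) = 208.782; smallest integer m = 209.

m = 209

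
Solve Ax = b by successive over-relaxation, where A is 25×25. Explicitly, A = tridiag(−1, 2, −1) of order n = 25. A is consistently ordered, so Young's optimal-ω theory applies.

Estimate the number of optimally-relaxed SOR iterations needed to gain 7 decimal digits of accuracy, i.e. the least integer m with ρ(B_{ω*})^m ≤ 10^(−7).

ρ_J = max_k |cos(kπ/26)| = cos(π/26) = 0.9927089
1 − cos²(π/26) = sin²(π/26) ⇒ √(1−ρ_J²) = sin(π/26) = 0.1205367.
ω* = 2/(1 + 0.1205367) = 2/1.1205367 = 1.7848590.
and ρ(B_{ω*}) = 1.7848590 − 1 = 0.7848590.
ρ_SOR^m ≤ 10^(−7) ⇔ m ≥ 7·ln10/(−ln 0.7848590) = 16.1181/0.242251 = 66.535; m = ⌈66.535⌉ = 67.

m = 67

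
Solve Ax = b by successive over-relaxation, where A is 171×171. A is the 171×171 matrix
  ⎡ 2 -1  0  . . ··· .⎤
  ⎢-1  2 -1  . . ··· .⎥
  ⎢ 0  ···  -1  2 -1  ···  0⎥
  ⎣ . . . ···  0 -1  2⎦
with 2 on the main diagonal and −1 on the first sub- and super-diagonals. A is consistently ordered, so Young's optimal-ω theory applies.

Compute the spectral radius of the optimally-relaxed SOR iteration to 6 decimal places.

n=171: λ(B_J) = 1 − λ(A)/2 = cos(kπ/172); k=1 gives ρ_J = 0.999833.
√(1 − cos²(π/172)) = sin(π/172) ≈ 0.0182641.
ω* = 2/(1 + 0.0182641) = 2/1.0182641 = 1.964127.
Hence ρ(B_{ω*}) = 1.964127 − 1 = 0.964127.

ρ_SOR = 0.964127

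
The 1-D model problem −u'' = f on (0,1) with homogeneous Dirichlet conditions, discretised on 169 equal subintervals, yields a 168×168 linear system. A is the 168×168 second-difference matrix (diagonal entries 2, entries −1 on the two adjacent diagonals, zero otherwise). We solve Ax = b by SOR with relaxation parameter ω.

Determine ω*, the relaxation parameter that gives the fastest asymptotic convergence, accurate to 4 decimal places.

ω* = 1.9635

ρ_J = max_k |cos(kπ/169)| = cos(π/169) = 0.9998
√(1 − cos²(π/169)) = sin(π/169) ≈ 0.01859.
Then 2/(1+√(1−ρ_J²)) = 2/(1+0.01859); ω* = 2/1.01859 = 1.9635.
Hence ρ(B_{ω*}) = 1.9635 − 1 = 0.9635.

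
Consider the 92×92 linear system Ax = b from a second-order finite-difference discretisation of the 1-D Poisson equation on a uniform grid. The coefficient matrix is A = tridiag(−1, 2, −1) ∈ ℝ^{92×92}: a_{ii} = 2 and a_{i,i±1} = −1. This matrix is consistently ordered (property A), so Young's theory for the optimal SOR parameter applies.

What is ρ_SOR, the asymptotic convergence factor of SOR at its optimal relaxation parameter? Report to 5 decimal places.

ρ_J = max_k |cos(kπ/93)| = cos(π/93) = 0.99943
√(1−ρ_J²) = |sin(π/93)| = 0.033774
ω* = 2 / (1 + 0.033774) = 2 / 1.033774 ≈ 1.93466.
and ρ(B_{ω*}) = 1.93466 − 1 = 0.93466.

ρ_SOR = 0.93466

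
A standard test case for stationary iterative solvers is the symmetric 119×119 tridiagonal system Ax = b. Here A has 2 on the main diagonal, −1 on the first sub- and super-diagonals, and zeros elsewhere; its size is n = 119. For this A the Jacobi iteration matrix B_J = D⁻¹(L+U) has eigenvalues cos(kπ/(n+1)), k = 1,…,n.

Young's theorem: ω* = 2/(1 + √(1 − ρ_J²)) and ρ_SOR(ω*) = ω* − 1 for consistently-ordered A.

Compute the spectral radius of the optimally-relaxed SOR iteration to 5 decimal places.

ρ_J = max_k |cos(kπ/120)| = cos(π/120) = 0.99966
√(1−ρ_J²) simplifies to sin(π/120) = 0.026177.
ω* = 2 / (1 + 0.026177) = 2 / 1.026177 ≈ 1.94898.
Hence ρ(B_{ω*}) = 1.94898 − 1 = 0.94898.

ρ_SOR = 0.94898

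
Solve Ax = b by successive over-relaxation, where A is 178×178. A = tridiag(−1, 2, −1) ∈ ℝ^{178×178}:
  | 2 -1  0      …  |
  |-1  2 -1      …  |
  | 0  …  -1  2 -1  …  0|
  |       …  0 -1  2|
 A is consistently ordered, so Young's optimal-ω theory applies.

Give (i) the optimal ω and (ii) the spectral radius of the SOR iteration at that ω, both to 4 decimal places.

ω* = 1.9655, ρ_SOR = 0.9655

n=178: λ(B_J) = 1 − λ(A)/2 = cos(kπ/179); k=1 gives ρ_J = 0.9998.
root = sin(π/179) = 0.01755  (since 1−cos² = sin²).
Young: ω* = 2/(1+√(1−ρ_J²)) = 2/(1+0.01755) = 2/1.01755 = 1.9655.
At ω = 1.9655 every |λ(B_ω)| = ω−1, so ρ_SOR = 0.9655.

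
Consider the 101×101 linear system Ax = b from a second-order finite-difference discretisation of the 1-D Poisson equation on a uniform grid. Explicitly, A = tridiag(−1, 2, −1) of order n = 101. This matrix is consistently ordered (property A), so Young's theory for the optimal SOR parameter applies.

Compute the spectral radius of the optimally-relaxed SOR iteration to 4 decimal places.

½·tridiag(1,0,1) at n=101: λ_k = cos(kπ/102); max |λ| at k=1 ⇒ ρ_J = cos(π/102) ≈ 0.9995.
root = sin(π/102) = 0.03080  (since 1−cos² = sin²).
So ω* = 2/1.03080 = 1.9402 (Young).
Hence ρ(B_{ω*}) = 1.9402 − 1 = 0.9402.

ρ_SOR = 0.9402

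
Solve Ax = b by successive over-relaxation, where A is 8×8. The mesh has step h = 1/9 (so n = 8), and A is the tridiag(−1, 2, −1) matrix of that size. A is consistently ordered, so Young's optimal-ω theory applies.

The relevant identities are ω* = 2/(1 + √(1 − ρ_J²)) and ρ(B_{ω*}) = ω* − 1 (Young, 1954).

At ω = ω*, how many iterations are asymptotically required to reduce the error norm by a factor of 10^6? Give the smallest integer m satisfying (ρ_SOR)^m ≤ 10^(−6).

½·tridiag(1,0,1) at n=8: λ_k = cos(kπ/9); max |λ| at k=1 ⇒ ρ_J = cos(π/9) ≈ 0.9396926.
√(1 − cos²(π/9)) = sin(π/9) ≈ 0.3420201.
So ω* = 2/1.3420201 = 1.4902906 (Young).
Hence ρ(B_{ω*}) = 1.4902906 − 1 = 0.4902906.
(0.4902906)^m ≤ 10^{−6}  ⇒  m·ln(0.4902906) ≤ −6·ln10  ⇒  m ≥ 19.383  ⇒  m = 20

m = 20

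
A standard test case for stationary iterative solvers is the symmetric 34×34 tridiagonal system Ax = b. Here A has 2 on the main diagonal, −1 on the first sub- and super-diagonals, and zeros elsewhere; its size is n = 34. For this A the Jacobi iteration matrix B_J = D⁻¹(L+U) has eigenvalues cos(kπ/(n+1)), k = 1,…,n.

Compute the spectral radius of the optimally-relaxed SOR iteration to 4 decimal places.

ρ_J = max_k |cos(kπ/35)| = cos(π/35) = 0.9960
√(1 − cos²(π/35)) = sin(π/35) ≈ 0.08964.
Young: ω* = 2/(1+√(1−ρ_J²)) = 2/(1+0.08964) = 2/1.08964 = 1.8355.
Hence ρ(B_{ω*}) = 1.8355 − 1 = 0.8355.

ρ_SOR = 0.8355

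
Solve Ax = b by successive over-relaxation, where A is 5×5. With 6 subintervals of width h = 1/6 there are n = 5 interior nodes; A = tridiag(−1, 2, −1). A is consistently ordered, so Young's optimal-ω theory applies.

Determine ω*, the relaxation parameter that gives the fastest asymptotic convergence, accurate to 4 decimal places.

n=5: λ(B_J) = 1 − λ(A)/2 = cos(kπ/6); k=1 gives ρ_J = 0.8660.
√(1−ρ_J²) = |sin(π/6)| = 0.50000
ω* = 2/(1 + 0.50000) = 2/1.50000 = 1.3333.
[ρ_SOR] ω* − 1 = 0.3333.

ω* = 1.3333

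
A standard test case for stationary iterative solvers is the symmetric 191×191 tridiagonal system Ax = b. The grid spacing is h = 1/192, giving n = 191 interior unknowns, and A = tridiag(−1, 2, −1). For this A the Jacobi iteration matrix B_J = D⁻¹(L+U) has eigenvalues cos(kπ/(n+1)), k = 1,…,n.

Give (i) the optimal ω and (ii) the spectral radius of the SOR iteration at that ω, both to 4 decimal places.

With n=191, ρ(Jacobi) = cos(π/192) = 0.9999.
√(1−ρ_J²) = |sin(π/192)| = 0.01636
So ω* = 2/1.01636 = 1.9678 (Young).
At ω = 1.9678 every |λ(B_ω)| = ω−1, so ρ_SOR = 0.9678.

ω* = 1.9678, ρ_SOR = 0.9678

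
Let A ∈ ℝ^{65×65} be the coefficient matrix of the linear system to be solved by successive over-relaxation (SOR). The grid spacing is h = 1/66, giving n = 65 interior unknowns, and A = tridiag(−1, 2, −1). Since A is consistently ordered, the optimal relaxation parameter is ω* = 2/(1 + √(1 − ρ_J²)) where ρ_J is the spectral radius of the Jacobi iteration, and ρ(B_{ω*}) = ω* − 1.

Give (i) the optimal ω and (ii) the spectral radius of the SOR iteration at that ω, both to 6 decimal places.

ω* = 1.909159, ρ_SOR = 0.909159

[ρ_J] n=65: ρ(B_J) = cos(π/(n+1)) = cos(π/66) = 0.998867.
√(1−ρ_J²) = |sin(π/66)| = 0.0475819
ω* = 2/(1 + 0.0475819) = 2/1.0475819 = 1.909159.
ρ_SOR = ω* − 1 = 1.909159 − 1 = 0.909159.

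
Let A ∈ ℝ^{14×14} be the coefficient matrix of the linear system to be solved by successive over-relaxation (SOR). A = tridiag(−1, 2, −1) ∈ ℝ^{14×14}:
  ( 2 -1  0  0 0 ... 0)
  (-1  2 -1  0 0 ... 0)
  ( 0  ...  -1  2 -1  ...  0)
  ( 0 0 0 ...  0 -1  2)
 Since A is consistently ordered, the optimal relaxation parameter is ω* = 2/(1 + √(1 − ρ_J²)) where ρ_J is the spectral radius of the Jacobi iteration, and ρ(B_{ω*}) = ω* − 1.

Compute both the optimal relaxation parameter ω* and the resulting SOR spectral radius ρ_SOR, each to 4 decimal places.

ω* = 1.6558, ρ_SOR = 0.6558

With n=14, ρ(Jacobi) = cos(π/15) = 0.9781.
1 − cos²(π/15) = sin²(π/15) ⇒ √(1−ρ_J²) = sin(π/15) = 0.20791.
ω* = 2/(1 + 0.20791) = 2/1.20791 = 1.6558.
At ω = 1.6558 every |λ(B_ω)| = ω−1, so ρ_SOR = 0.6558.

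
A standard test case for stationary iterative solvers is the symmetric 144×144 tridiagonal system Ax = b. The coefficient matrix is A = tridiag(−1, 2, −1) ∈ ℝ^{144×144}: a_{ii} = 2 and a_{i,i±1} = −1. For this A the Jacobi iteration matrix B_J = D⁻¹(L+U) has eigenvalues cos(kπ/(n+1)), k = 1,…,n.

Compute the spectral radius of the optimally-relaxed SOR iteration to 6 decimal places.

ρ_SOR = 0.957590

B_J for the 144×144 system has eigenvalues cos(kπ/145); ρ_J = cos(π/145) = 0.999765.
root = sin(π/145) = 0.0216645  (since 1−cos² = sin²).
[ω*] 2 ÷ (1 + 0.0216645) = 2 ÷ 1.0216645 = 1.957590.
and ρ(B_{ω*}) = 1.957590 − 1 = 0.957590.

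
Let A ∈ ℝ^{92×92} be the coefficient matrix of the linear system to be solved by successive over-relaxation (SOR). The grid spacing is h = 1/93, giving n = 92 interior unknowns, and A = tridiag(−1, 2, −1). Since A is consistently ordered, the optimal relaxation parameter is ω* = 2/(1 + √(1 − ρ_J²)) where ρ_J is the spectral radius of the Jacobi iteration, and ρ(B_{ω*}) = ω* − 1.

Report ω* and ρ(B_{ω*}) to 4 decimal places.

ρ_J = max_k |cos(kπ/93)| = cos(π/93) = 0.9994
√(1−ρ_J²) = |sin(π/93)| = 0.03377
Young: ω* = 2/(1+√(1−ρ_J²)) = 2/(1+0.03377) = 2/1.03377 = 1.9347.
At ω = 1.9347 every |λ(B_ω)| = ω−1, so ρ_SOR = 0.9347.

ω* = 1.9347, ρ_SOR = 0.9347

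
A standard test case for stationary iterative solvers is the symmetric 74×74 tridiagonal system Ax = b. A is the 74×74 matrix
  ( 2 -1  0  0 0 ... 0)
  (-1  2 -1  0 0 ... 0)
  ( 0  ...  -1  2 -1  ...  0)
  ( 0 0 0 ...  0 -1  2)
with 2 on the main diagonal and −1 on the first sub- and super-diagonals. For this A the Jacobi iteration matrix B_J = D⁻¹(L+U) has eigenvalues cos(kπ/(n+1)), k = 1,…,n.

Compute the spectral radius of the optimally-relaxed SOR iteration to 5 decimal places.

n=74: λ(B_J) = 1 − λ(A)/2 = cos(kπ/75); k=1 gives ρ_J = 0.99912.
1 − cos²(π/75) = sin²(π/75) ⇒ √(1−ρ_J²) = sin(π/75) = 0.041876.
Young: ω* = 2/(1+√(1−ρ_J²)) = 2/(1+0.041876) = 2/1.041876 = 1.91961.
At ω = 1.91961 every |λ(B_ω)| = ω−1, so ρ_SOR = 0.91961.

ρ_SOR = 0.91961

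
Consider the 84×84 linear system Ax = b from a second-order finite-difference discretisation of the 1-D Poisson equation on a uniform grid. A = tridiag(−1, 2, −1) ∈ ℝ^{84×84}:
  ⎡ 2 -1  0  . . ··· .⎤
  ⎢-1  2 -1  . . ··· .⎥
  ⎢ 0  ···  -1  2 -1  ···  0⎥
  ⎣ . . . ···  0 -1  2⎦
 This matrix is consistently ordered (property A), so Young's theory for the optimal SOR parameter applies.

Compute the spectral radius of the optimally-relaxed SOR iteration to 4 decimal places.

[ρ_J] n=84: ρ(B_J) = cos(π/(n+1)) = cos(π/85) = 0.9993.
√(1−ρ_J²) = |sin(π/85)| = 0.03695
Young: ω* = 2/(1+√(1−ρ_J²)) = 2/(1+0.03695) = 2/1.03695 = 1.9287.
ρ_SOR = ω* − 1 ≈ 0.9287.

ρ_SOR = 0.9287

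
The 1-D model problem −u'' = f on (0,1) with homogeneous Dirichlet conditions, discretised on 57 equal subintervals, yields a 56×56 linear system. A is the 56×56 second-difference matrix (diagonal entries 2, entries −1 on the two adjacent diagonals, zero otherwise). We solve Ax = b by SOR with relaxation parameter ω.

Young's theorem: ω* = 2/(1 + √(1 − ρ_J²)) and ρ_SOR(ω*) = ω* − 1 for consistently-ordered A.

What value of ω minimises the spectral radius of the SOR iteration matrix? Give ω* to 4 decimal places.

B_J for the 56×56 system has eigenvalues cos(kπ/57); ρ_J = cos(π/57) = 0.9985.
root = sin(π/57) = 0.05509  (since 1−cos² = sin²).
ω* = 2/(1+0.05509) = 1.8956
Hence ρ(B_{ω*}) = 1.8956 − 1 = 0.8956.

ω* = 1.8956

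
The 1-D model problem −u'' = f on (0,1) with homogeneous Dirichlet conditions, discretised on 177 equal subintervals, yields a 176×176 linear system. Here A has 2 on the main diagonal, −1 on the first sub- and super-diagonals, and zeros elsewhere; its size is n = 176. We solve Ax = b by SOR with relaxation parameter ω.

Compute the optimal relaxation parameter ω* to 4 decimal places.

ω* = 1.9651

n=176: λ(B_J) = 1 − λ(A)/2 = cos(kπ/177); k=1 gives ρ_J = 0.9998.
√(1−ρ_J²) = |sin(π/177)| = 0.01775
[ω*] 2 ÷ (1 + 0.01775) = 2 ÷ 1.01775 = 1.9651.
Hence ρ(B_{ω*}) = 1.9651 − 1 = 0.9651.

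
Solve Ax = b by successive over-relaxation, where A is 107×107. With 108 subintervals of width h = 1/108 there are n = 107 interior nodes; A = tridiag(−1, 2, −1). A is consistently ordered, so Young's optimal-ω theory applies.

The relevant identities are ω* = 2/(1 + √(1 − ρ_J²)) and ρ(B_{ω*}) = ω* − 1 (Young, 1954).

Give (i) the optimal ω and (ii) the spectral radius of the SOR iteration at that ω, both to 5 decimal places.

ω* = 1.94347, ρ_SOR = 0.94347

ρ_J = max_k |cos(kπ/108)| = cos(π/108) = 0.99958
1 − cos²(π/108) = sin²(π/108) ⇒ √(1−ρ_J²) = sin(π/108) = 0.029085.
ω* = 2 / (1 + 0.029085) = 2 / 1.029085 ≈ 1.94347.
ρ_SOR = ω* − 1 = 1.94347 − 1 = 0.94347.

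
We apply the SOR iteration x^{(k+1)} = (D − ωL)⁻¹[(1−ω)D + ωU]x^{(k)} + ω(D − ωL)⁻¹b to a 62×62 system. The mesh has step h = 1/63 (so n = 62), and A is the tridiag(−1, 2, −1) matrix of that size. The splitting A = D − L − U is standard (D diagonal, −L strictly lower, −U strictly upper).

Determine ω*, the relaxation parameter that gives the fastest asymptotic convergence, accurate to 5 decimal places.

spectrum of D⁻¹(L+U) = {cos(kπ/63) : 1≤k≤62}; ρ_J = cos(π/63) = 0.99876.
root = sin(π/63) = 0.049846  (since 1−cos² = sin²).
So ω* = 2/1.049846 = 1.90504 (Young).
[ρ_SOR] ω* − 1 = 0.90504.

ω* = 1.90504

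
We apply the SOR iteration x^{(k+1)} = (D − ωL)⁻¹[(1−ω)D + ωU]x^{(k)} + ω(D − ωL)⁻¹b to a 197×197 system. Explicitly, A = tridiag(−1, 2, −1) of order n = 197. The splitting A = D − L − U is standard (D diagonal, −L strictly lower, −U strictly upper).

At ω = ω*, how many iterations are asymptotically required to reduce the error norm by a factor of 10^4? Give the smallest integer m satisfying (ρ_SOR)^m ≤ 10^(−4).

m = 291

[ρ_J] n=197: ρ(B_J) = cos(π/(n+1)) = cos(π/198) = 0.9998741.
√(1−ρ_J²) = |sin(π/198)| = 0.0158660
[ω*] 2 ÷ (1 + 0.0158660) = 2 ÷ 1.0158660 = 1.9687636.
Hence ρ(B_{ω*}) = 1.9687636 − 1 = 0.9687636.
(0.9687636)^m ≤ 10^{−4}  ⇒  m·ln(0.9687636) ≤ −4·ln10  ⇒  m ≥ 290.229  ⇒  m = 291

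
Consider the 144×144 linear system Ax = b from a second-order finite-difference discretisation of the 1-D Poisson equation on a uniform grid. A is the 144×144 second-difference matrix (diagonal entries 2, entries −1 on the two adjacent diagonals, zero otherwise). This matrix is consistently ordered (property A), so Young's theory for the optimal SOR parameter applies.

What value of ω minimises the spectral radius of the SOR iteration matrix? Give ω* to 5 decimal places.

B_J for the 144×144 system has eigenvalues cos(kπ/145); ρ_J = cos(π/145) = 0.99977.
√(1 − cos²(π/145)) = sin(π/145) ≈ 0.021664.
ω* = 2/(1+0.021664) = 1.95759
Hence ρ(B_{ω*}) = 1.95759 − 1 = 0.95759.

ω* = 1.95759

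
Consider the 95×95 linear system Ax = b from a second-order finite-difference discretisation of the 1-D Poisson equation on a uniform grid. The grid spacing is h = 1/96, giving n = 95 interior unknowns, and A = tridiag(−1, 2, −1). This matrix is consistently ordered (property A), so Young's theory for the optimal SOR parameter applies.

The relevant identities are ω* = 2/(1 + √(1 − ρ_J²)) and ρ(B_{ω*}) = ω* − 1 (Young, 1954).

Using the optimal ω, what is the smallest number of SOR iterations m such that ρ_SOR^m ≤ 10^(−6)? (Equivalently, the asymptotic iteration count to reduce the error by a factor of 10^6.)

m = 212

With n=95, ρ(Jacobi) = cos(π/96) = 0.9994646.
√(1−ρ_J²) simplifies to sin(π/96) = 0.0327191.
ω* = 2 / (1 + 0.0327191) = 2 / 1.0327191 ≈ 1.9366350.
ρ(B_{ω*}) = ω*−1 = 0.9366350
m ≥ 6·ln10 / (−ln 0.9366350) = 211.047; smallest integer m = 212.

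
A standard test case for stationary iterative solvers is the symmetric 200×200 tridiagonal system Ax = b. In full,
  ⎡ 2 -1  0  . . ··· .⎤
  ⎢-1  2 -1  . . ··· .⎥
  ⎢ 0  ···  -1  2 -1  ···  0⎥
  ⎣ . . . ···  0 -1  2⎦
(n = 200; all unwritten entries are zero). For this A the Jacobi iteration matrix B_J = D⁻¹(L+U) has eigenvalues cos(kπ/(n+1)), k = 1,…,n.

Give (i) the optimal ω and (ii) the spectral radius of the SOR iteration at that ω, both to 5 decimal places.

ω* = 1.96922, ρ_SOR = 0.96922

With n=200, ρ(Jacobi) = cos(π/201) = 0.99988.
√(1−ρ_J²) = |sin(π/201)| = 0.015629
Then 2/(1+√(1−ρ_J²)) = 2/(1+0.015629); ω* = 2/1.015629 = 1.96922.
At ω = 1.96922 every |λ(B_ω)| = ω−1, so ρ_SOR = 0.96922.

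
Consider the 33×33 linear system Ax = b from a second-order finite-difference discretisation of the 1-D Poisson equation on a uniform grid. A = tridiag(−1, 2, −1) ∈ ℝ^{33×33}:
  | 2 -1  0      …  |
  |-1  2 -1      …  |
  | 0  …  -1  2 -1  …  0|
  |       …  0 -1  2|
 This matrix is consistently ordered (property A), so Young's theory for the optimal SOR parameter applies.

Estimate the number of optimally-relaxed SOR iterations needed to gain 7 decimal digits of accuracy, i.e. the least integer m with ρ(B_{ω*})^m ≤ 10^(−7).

½·tridiag(1,0,1) at n=33: λ_k = cos(kπ/34); max |λ| at k=1 ⇒ ρ_J = cos(π/34) ≈ 0.9957342.
√(1 − cos²(π/34)) = sin(π/34) ≈ 0.0922684.
[ω*] 2 ÷ (1 + 0.0922684) = 2 ÷ 1.0922684 = 1.8310518.
[ρ_SOR] ω* − 1 = 0.8310518.
m ≥ 7·ln10 / (−ln 0.8310518) = 87.095; smallest integer m = 88.

m = 88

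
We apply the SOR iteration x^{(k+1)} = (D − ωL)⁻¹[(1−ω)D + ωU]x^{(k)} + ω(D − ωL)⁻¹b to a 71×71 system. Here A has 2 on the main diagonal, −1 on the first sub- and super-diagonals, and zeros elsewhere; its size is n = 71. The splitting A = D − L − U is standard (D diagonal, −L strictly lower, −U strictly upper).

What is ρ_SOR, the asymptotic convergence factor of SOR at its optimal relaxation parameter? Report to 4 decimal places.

ρ_SOR = 0.9164

[ρ_J] n=71: ρ(B_J) = cos(π/(n+1)) = cos(π/72) = 0.9990.
√(1 − cos²(π/72)) = sin(π/72) ≈ 0.04362.
So ω* = 2/1.04362 = 1.9164 (Young).
[ρ_SOR] ω* − 1 = 0.9164.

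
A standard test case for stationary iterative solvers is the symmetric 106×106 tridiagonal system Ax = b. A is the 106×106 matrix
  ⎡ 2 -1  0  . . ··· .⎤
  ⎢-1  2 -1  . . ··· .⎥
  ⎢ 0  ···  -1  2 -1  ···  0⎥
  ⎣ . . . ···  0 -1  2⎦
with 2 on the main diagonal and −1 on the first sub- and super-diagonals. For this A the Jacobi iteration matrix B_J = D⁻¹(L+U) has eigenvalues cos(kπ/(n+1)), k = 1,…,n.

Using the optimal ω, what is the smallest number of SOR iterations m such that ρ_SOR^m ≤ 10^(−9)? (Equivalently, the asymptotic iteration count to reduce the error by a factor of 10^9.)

½·tridiag(1,0,1) at n=106: λ_k = cos(kπ/107); max |λ| at k=1 ⇒ ρ_J = cos(π/107) ≈ 0.9995690.
√(1−ρ_J²) = |sin(π/107)| = 0.0293565
Young: ω* = 2/(1+√(1−ρ_J²)) = 2/(1+0.0293565) = 2/1.0293565 = 1.9429615.
At ω = 1.9429615 every |λ(B_ω)| = ω−1, so ρ_SOR = 0.9429615.
m ≥ 9·ln10 / (−ln 0.9429615) = 352.858; smallest integer m = 353.

m = 353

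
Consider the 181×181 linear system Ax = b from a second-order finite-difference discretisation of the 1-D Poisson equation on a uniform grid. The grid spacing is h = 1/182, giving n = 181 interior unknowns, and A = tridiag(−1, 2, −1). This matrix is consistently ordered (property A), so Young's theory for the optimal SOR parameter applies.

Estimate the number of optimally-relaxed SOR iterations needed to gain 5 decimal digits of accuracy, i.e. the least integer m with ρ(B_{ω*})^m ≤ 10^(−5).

With n=181, ρ(Jacobi) = cos(π/182) = 0.9998510.
√(1 − cos²(π/182)) = sin(π/182) ≈ 0.0172606.
[ω*] 2 ÷ (1 + 0.0172606) = 2 ÷ 1.0172606 = 1.9660645.
[ρ_SOR] ω* − 1 = 0.9660645.
Need (0.9660645)^m ≤ 10^(−5): m ≥ 5·ln10/|ln 0.9660645| = 11.5129/0.0345247 = 333.469 ⇒ m = 334.

m = 334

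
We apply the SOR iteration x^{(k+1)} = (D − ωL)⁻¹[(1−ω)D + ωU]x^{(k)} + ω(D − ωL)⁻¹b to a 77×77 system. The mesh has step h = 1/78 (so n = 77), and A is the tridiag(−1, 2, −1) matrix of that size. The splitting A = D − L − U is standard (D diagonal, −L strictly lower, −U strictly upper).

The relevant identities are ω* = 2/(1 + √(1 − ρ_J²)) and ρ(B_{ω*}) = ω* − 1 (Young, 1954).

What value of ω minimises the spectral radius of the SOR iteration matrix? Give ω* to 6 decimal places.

ω* = 1.922585

n=77: λ(B_J) = 1 − λ(A)/2 = cos(kπ/78); k=1 gives ρ_J = 0.999189.
√(1 − cos²(π/78)) = sin(π/78) ≈ 0.0402659.
ω* = 2 / (1 + 0.0402659) = 2 / 1.0402659 ≈ 1.922585.
Hence ρ(B_{ω*}) = 1.922585 − 1 = 0.922585.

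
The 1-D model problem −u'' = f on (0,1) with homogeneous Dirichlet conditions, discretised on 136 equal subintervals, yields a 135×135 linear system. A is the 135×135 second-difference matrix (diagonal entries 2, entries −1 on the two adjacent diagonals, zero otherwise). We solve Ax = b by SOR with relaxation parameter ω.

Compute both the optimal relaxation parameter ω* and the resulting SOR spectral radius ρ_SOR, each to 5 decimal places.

ω* = 1.95485, ρ_SOR = 0.95485

ρ_J = max_k |cos(kπ/136)| = cos(π/136) = 0.99973
√(1 − cos²(π/136)) = sin(π/136) ≈ 0.023098.
ω* = 2 / (1 + 0.023098) = 2 / 1.023098 ≈ 1.95485.
Hence ρ(B_{ω*}) = 1.95485 − 1 = 0.95485.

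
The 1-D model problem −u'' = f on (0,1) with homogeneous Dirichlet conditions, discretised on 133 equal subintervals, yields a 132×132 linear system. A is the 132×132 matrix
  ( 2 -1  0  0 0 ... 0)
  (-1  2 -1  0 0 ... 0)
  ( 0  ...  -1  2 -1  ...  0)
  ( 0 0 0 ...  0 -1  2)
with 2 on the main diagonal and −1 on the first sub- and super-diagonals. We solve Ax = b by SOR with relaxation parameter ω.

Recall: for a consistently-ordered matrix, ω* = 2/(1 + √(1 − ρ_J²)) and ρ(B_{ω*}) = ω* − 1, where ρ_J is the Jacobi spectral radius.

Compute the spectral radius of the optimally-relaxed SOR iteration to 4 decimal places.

spectrum of D⁻¹(L+U) = {cos(kπ/133) : 1≤k≤132}; ρ_J = cos(π/133) = 0.9997.
√(1−ρ_J²) simplifies to sin(π/133) = 0.02362.
Then 2/(1+√(1−ρ_J²)) = 2/(1+0.02362); ω* = 2/1.02362 = 1.9539.
ρ_SOR = ω* − 1 = 1.9539 − 1 = 0.9539.

ρ_SOR = 0.9539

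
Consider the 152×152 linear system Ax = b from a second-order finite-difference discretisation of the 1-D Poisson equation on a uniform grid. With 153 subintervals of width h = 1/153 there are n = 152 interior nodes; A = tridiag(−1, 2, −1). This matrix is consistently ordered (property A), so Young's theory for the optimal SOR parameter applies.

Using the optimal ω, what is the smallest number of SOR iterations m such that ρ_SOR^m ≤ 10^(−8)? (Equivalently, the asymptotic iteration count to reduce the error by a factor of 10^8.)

m = 449

With n=152, ρ(Jacobi) = cos(π/153) = 0.9997892.
1 − cos²(π/153) = sin²(π/153) ⇒ √(1−ρ_J²) = sin(π/153) = 0.0205318.
Then 2/(1+√(1−ρ_J²)) = 2/(1+0.0205318); ω* = 2/1.0205318 = 1.9597625.
Hence ρ(B_{ω*}) = 1.9597625 − 1 = 0.9597625.
(0.9597625)^m ≤ 10^{−8}  ⇒  m·ln(0.9597625) ≤ −8·ln10  ⇒  m ≥ 448.526  ⇒  m = 449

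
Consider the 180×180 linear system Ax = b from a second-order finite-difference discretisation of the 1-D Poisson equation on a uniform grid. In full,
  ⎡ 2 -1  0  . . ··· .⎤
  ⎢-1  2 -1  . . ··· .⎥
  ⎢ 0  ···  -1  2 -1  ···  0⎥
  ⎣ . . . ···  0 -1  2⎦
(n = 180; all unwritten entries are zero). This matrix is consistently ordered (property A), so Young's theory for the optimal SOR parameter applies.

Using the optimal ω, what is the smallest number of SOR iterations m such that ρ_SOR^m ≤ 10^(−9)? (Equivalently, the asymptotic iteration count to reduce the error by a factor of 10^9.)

m = 597

ρ_J = max_k |cos(kπ/181)| = cos(π/181) = 0.9998494
√(1−ρ_J²) simplifies to sin(π/181) = 0.0173560.
Young: ω* = 2/(1+√(1−ρ_J²)) = 2/(1+0.0173560) = 2/1.0173560 = 1.9658802.
ρ_SOR = ω* − 1 = 1.9658802 − 1 = 0.9658802.
9·ln10 = 20.7233; −ln(0.9658802) = 0.0347155; m = ⌈20.7233/0.0347155⌉ = ⌈596.947⌉ = 597.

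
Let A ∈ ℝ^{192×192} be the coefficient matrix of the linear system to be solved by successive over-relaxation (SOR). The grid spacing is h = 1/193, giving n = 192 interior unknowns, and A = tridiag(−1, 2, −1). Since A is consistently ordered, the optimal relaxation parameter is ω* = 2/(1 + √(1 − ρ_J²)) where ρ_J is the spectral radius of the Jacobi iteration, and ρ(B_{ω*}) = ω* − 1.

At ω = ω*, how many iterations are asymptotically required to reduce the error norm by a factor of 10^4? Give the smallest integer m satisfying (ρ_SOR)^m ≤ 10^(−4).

With n=192, ρ(Jacobi) = cos(π/193) = 0.9998675.
1 − cos²(π/193) = sin²(π/193) ⇒ √(1−ρ_J²) = sin(π/193) = 0.0162770.
So ω* = 2/1.0162770 = 1.9679674 (Young).
[ρ_SOR] ω* − 1 = 0.9679674.
ρ_SOR^m ≤ 10^(−4) ⇔ m ≥ 4·ln10/(−ln 0.9679674) = 9.21034/0.0325569 = 282.900; m = ⌈282.900⌉ = 283.

m = 283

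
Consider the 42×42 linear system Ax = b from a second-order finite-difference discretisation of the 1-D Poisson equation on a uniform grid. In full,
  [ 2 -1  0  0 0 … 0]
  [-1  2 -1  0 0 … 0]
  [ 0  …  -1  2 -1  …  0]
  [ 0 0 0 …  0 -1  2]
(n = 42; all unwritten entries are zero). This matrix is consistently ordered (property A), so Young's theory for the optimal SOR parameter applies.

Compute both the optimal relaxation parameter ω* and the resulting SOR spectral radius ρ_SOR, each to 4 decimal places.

spectrum of D⁻¹(L+U) = {cos(kπ/43) : 1≤k≤42}; ρ_J = cos(π/43) = 0.9973.
√(1−ρ_J²) = |sin(π/43)| = 0.07300
[ω*] 2 ÷ (1 + 0.07300) = 2 ÷ 1.07300 = 1.8639.
ρ_SOR = ω* − 1 ≈ 0.8639.

ω* = 1.8639, ρ_SOR = 0.8639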